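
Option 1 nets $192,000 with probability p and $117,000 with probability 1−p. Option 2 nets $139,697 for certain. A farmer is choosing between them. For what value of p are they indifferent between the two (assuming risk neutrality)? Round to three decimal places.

p·192000 + (1−p)·117000 = 139697
75000p + 117000 = 139697
p = (139697 − 117000) / 75000

p = 0.303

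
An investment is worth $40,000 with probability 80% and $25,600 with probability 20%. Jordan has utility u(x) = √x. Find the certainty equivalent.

$36,864

E[u] = 0.8·√40000 + 0.2·√25600 = 0.8·200 + 0.2·160 = 192
CE = (192)² = 36864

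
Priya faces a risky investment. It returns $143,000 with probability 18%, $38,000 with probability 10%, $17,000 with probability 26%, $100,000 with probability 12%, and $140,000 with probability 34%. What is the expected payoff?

$93,560

EV = 0.18 × 143000 + 0.1 × 38000 + 0.26 × 17000 + 0.12 × 100000 + 0.34 × 140000 = 25740 + 3800 + 4420 + 12000 + 47600 = 93560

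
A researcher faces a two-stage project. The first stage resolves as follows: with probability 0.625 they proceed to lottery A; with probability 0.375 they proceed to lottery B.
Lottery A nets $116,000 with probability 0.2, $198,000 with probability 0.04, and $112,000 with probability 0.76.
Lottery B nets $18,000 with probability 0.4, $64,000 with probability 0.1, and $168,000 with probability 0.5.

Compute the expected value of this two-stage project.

$109,250

EV(A) = 0.2 × 116000 + 0.04 × 198000 + 0.76 × 112000 = 23200 + 7920 + 85120 = 116240
EV(B) = 0.4 × 18000 + 0.1 × 64000 + 0.5 × 168000 = 7200 + 6400 + 84000 = 97600
Overall = 0.625 × 116240 + 0.375 × 97600 = 72650 + 36600 = 109250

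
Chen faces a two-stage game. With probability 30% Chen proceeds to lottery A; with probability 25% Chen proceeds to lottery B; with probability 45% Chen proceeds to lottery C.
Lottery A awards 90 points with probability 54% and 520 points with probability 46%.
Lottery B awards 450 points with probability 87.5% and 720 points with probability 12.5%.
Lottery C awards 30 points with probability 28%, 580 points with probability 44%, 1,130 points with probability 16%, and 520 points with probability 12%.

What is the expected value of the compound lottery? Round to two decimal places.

EV(A) = 0.54 × 90 + 0.46 × 520 = 48.6 + 239.2 = 287.8
EV(B) = 0.875 × 450 + 0.125 × 720 = 393.75 + 90 = 483.75
EV(C) = 0.28 × 30 + 0.44 × 580 + 0.16 × 1130 + 0.12 × 520 = 8.4 + 255.2 + 180.8 + 62.4 = 506.8
Overall = 0.3 × 287.8 + 0.25 × 483.75 + 0.45 × 506.8 = 86.34 + 120.9375 + 228.06 = 435.3375

435.34 points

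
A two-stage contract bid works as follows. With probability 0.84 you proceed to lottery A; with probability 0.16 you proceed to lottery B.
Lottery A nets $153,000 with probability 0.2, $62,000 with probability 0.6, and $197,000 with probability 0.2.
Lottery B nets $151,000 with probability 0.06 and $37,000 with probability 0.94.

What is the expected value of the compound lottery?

$97,062.40

EV(A) = 0.2 × 153000 + 0.6 × 62000 + 0.2 × 197000 = 30600 + 37200 + 39400 = 107200
EV(B) = 0.06 × 151000 + 0.94 × 37000 = 9060 + 34780 = 43840
Overall = 0.84 × 107200 + 0.16 × 43840 = 90048 + 7014.4 = 97062.4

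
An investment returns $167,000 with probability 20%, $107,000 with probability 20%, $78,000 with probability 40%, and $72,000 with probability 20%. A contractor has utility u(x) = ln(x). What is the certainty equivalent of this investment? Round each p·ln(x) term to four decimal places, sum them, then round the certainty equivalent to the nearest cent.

E[u] = 0.2·ln(167000) + 0.2·ln(107000) + 0.4·ln(78000) + 0.2·ln(72000) = 2.4051 + 2.3161 + 4.5058 + 2.2369 = 11.4639
CE = e^11.4639 ≈ 95215.69

$95,215.69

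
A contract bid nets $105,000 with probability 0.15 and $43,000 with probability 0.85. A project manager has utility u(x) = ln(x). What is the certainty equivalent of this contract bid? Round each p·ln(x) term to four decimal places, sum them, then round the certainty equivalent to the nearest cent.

$49,163.17

E[u] = 0.15·ln(105000) + 0.85·ln(43000) = 1.7343 + 9.0686 = 10.8029
CE = e^10.8029 ≈ 49163.17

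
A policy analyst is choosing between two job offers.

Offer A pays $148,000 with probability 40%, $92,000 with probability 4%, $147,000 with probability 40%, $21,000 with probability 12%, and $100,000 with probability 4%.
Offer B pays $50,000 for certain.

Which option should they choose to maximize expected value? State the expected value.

Offer A = 0.4 × 148000 + 0.04 × 92000 + 0.4 × 147000 + 0.12 × 21000 + 0.04 × 100000 = 59200 + 3680 + 58800 + 2520 + 4000 = 128200
Offer B: 50000 (certain)

Offer A ($128,200)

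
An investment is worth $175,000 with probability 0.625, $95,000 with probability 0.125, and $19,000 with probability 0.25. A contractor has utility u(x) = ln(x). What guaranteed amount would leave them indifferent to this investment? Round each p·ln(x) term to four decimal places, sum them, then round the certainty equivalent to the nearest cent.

$93,060.03

E[u] = 0.625·ln(175000) + 0.125·ln(95000) + 0.25·ln(19000) = 7.5453 + 1.4327 + 2.4630 = 11.4410
CE = e^11.4410 ≈ 93060.03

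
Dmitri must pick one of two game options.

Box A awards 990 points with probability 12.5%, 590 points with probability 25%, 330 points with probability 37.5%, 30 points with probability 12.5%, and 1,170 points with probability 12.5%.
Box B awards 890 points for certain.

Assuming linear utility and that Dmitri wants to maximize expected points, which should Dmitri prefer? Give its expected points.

Box B (890 points)

Box A = 0.125 × 990 + 0.25 × 590 + 0.375 × 330 + 0.125 × 30 + 0.125 × 1170 = 123.75 + 147.5 + 123.75 + 3.75 + 146.25 = 545
Box B: 890 (certain)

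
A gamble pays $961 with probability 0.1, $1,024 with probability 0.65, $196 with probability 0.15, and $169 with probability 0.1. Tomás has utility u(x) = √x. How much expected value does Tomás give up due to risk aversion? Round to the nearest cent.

E[u] = 0.1·√961 + 0.65·√1024 + 0.15·√196 + 0.1·√169 = 0.1·31 + 0.65·32 + 0.15·14 + 0.1·13 = 27.3
CE = (27.3)² = 745.29
Risk premium = EV − CE = 808 − 745.29 = 62.71

$62.71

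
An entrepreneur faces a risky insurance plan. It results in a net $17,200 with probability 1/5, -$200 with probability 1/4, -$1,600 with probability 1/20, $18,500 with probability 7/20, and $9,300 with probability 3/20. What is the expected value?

EV = 1/5 × 17200 + 1/4 × (-200) + 1/20 × (-1600) + 7/20 × 18500 + 3/20 × 9300 = 3440 − 50 − 80 + 6475 + 1395 = 11180

$11,180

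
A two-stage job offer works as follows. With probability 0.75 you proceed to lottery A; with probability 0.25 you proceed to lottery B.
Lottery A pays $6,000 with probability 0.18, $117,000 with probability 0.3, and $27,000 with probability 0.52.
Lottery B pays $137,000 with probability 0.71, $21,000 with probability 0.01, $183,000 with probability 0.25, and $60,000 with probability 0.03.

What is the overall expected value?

$73,922.50

EV(A) = 0.18 × 6000 + 0.3 × 117000 + 0.52 × 27000 = 1080 + 35100 + 14040 = 50220
EV(B) = 0.71 × 137000 + 0.01 × 21000 + 0.25 × 183000 + 0.03 × 60000 = 97270 + 210 + 45750 + 1800 = 145030
Overall = 0.75 × 50220 + 0.25 × 145030 = 37665 + 36257.5 = 73922.5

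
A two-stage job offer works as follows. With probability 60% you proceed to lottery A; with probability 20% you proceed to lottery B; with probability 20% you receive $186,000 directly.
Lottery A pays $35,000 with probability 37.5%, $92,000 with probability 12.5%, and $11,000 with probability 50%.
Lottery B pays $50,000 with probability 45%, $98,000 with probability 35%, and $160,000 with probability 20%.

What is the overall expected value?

EV(A) = 0.375 × 35000 + 0.125 × 92000 + 0.5 × 11000 = 13125 + 11500 + 5500 = 30125
EV(B) = 0.45 × 50000 + 0.35 × 98000 + 0.2 × 160000 = 22500 + 34300 + 32000 = 88800
Branch C: 186000 (certain)
Overall = 0.6 × 30125 + 0.2 × 88800 + 0.2 × 186000 = 18075 + 17760 + 37200 = 73035

$73,035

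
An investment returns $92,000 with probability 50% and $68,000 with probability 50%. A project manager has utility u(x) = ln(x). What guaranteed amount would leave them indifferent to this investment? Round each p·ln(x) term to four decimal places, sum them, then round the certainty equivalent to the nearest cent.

$79,094.61

E[u] = 0.5·ln(92000) + 0.5·ln(68000) = 5.7148 + 5.5636 = 11.2784
CE = e^11.2784 ≈ 79094.61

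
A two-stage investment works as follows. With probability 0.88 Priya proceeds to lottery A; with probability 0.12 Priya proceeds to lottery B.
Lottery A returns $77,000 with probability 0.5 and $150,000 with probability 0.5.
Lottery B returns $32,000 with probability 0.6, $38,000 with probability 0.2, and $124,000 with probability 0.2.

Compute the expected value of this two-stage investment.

$106,072

EV(A) = 0.5 × 77000 + 0.5 × 150000 = 38500 + 75000 = 113500
EV(B) = 0.6 × 32000 + 0.2 × 38000 + 0.2 × 124000 = 19200 + 7600 + 24800 = 51600
Overall = 0.88 × 113500 + 0.12 × 51600 = 99880 + 6192 = 106072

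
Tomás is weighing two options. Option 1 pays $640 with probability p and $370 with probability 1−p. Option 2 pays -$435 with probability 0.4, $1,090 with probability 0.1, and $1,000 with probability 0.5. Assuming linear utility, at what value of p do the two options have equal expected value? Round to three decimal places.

p = 0.241

EV(Option 2) = 0.4 × (-435) + 0.1 × 1090 + 0.5 × 1000 = -174 + 109 + 500 = 435
p·640 + (1−p)·370 = 435
270p + 370 = 435
p = (435 − 370) / 270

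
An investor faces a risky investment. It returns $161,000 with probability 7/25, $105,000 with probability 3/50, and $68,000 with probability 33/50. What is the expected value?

$96,260

EV = 7/25 × 161000 + 3/50 × 105000 + 33/50 × 68000 = 45080 + 6300 + 44880 = 96260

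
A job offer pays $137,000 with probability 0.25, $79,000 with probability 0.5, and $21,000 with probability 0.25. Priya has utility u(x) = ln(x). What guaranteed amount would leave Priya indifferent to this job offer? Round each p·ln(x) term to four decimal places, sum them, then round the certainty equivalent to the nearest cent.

E[u] = 0.25·ln(137000) + 0.5·ln(79000) + 0.25·ln(21000) = 2.9569 + 5.6386 + 2.4881 = 11.0836
CE = e^11.0836 ≈ 65094.80

$65,094.80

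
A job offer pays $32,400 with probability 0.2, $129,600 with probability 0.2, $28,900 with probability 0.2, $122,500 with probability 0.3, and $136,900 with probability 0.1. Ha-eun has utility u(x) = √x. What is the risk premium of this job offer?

E[u] = 0.2·√32400 + 0.2·√129600 + 0.2·√28900 + 0.3·√122500 + 0.1·√136900 = 0.2·180 + 0.2·360 + 0.2·170 + 0.3·350 + 0.1·370 = 284
CE = (284)² = 80656
Risk premium = EV − CE = 88620 − 80656 = 7964

$7,964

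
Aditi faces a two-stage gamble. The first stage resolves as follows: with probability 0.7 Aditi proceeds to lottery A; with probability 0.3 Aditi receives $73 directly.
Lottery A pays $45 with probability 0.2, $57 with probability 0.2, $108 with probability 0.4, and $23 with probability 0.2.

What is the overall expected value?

$69.64

EV(A) = 0.2 × 45 + 0.2 × 57 + 0.4 × 108 + 0.2 × 23 = 9 + 11.4 + 43.2 + 4.6 = 68.2
Branch B: 73 (certain)
Overall = 0.7 × 68.2 + 0.3 × 73 = 47.74 + 21.9 = 69.64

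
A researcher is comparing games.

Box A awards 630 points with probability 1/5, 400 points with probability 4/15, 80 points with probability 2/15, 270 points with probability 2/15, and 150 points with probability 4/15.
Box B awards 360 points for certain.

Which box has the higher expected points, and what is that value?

Box B (360 points)

Box A = 1/5 × 630 + 4/15 × 400 + 2/15 × 80 + 2/15 × 270 + 4/15 × 150 = 126 + 106.6667 + 10.6667 + 36 + 40 = 319.3333
Box B: 360 (certain)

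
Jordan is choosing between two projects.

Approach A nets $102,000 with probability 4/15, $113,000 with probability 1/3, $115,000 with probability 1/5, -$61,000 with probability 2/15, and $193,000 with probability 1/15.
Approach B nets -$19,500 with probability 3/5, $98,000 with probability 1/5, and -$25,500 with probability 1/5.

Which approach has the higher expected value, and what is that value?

Approach A = 4/15 × 102000 + 1/3 × 113000 + 1/5 × 115000 + 2/15 × (-61000) + 1/15 × 193000 = 27200 + 37666.6667 + 23000 − 8133.3333 + 12866.6667 = 92600
Approach B = 3/5 × (-19500) + 1/5 × 98000 + 1/5 × (-25500) = -11700 + 19600 − 5100 = 2800

Approach A ($92,600)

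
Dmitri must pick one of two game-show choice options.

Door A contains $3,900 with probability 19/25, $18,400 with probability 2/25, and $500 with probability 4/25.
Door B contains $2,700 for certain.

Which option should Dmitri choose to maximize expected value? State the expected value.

Door A = 19/25 × 3900 + 2/25 × 18400 + 4/25 × 500 = 2964 + 1472 + 80 = 4516
Door B: 2700 (certain)

Door A ($4,516)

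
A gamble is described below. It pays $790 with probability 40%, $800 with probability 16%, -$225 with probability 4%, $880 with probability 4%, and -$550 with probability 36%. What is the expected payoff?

$272.20

EV = 0.4 × 790 + 0.16 × 800 + 0.04 × (-225) + 0.04 × 880 + 0.36 × (-550) = 316 + 128 − 9 + 35.2 − 198 = 272.2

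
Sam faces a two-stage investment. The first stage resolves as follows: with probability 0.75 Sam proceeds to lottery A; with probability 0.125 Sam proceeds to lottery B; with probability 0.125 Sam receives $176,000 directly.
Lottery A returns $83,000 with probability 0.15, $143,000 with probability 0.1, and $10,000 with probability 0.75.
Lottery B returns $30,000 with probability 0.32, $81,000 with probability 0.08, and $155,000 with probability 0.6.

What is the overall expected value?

$61,322.50

EV(A) = 0.15 × 83000 + 0.1 × 143000 + 0.75 × 10000 = 12450 + 14300 + 7500 = 34250
EV(B) = 0.32 × 30000 + 0.08 × 81000 + 0.6 × 155000 = 9600 + 6480 + 93000 = 109080
Branch C: 176000 (certain)
Overall = 0.75 × 34250 + 0.125 × 109080 + 0.125 × 176000 = 25687.5 + 13635 + 22000 = 61322.5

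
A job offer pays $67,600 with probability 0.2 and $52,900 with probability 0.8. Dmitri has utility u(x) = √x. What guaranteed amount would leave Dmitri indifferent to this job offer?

$55,696

E[u] = 0.2·√67600 + 0.8·√52900 = 0.2·260 + 0.8·230 = 236
CE = (236)² = 55696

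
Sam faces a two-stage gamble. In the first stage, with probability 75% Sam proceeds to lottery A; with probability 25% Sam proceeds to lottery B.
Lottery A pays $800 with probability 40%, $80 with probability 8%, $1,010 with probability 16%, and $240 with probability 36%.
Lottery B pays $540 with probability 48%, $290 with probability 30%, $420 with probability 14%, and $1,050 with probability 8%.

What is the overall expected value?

EV(A) = 0.4 × 800 + 0.08 × 80 + 0.16 × 1010 + 0.36 × 240 = 320 + 6.4 + 161.6 + 86.4 = 574.4
EV(B) = 0.48 × 540 + 0.3 × 290 + 0.14 × 420 + 0.08 × 1050 = 259.2 + 87 + 58.8 + 84 = 489
Overall = 0.75 × 574.4 + 0.25 × 489 = 430.8 + 122.25 = 553.05

$553.05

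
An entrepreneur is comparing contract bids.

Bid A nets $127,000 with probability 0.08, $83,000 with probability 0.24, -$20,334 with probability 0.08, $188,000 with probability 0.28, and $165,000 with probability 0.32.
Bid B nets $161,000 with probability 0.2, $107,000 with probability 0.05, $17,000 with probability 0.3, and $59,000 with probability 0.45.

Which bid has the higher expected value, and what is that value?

Bid A ($133,893.28)

Bid A = 0.08 × 127000 + 0.24 × 83000 + 0.08 × (-20334) + 0.28 × 188000 + 0.32 × 165000 = 10160 + 19920 − 1626.72 + 52640 + 52800 = 133893.28
Bid B = 0.2 × 161000 + 0.05 × 107000 + 0.3 × 17000 + 0.45 × 59000 = 32200 + 5350 + 5100 + 26550 = 69200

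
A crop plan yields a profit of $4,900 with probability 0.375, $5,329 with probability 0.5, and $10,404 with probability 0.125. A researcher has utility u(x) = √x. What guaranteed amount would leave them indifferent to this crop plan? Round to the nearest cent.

E[u] = 0.375·√4900 + 0.5·√5329 + 0.125·√10404 = 0.375·70 + 0.5·73 + 0.125·102 = 75.5
CE = (75.5)² = 5700.25

$5,700.25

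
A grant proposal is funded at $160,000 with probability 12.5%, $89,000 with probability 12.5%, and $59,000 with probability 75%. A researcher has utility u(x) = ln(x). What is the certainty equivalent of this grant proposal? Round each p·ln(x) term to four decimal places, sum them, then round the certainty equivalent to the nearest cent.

$70,361.39

E[u] = 0.125·ln(160000) + 0.125·ln(89000) + 0.75·ln(59000) = 1.4979 + 1.4245 + 8.2390 = 11.1614
CE = e^11.1614 ≈ 70361.39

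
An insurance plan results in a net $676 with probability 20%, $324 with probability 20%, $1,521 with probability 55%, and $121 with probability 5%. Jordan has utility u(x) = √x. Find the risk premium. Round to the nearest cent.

E[u] = 0.2·√676 + 0.2·√324 + 0.55·√1521 + 0.05·√121 = 0.2·26 + 0.2·18 + 0.55·39 + 0.05·11 = 30.8
CE = (30.8)² = 948.64
Risk premium = EV − CE = 1042.6 − 948.64 = 93.96

$93.96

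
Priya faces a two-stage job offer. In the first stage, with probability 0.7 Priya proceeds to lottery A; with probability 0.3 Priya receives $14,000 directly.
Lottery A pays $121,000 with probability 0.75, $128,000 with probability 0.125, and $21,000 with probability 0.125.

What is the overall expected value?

EV(A) = 0.75 × 121000 + 0.125 × 128000 + 0.125 × 21000 = 90750 + 16000 + 2625 = 109375
Branch B: 14000 (certain)
Overall = 0.7 × 109375 + 0.3 × 14000 = 76562.5 + 4200 = 80762.5

$80,762.50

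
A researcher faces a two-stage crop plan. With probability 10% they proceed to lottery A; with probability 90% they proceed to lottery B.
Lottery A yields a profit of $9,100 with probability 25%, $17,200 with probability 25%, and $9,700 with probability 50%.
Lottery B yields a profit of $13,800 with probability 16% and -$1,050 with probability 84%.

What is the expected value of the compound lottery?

$2,335.90

EV(A) = 0.25 × 9100 + 0.25 × 17200 + 0.5 × 9700 = 2275 + 4300 + 4850 = 11425
EV(B) = 0.16 × 13800 + 0.84 × (-1050) = 2208 − 882 = 1326
Overall = 0.1 × 11425 + 0.9 × 1326 = 1142.5 + 1193.4 = 2335.9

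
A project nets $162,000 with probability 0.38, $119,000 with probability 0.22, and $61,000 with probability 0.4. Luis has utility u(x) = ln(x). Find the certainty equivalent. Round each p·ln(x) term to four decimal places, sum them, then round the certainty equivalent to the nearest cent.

$102,416.18

E[u] = 0.38·ln(162000) + 0.22·ln(119000) + 0.4·ln(61000) = 4.5582 + 2.5711 + 4.4075 = 11.5368
CE = e^11.5368 ≈ 102416.18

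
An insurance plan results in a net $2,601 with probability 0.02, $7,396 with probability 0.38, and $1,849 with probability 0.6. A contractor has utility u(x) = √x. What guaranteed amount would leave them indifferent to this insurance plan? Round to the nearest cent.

E[u] = 0.02·√2601 + 0.38·√7396 + 0.6·√1849 = 0.02·51 + 0.38·86 + 0.6·43 = 59.5
CE = (59.5)² = 3540.25

$3,540.25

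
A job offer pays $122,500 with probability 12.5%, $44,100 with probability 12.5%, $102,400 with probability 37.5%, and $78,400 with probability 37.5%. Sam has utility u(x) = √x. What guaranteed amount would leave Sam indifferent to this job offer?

E[u] = 0.125·√122500 + 0.125·√44100 + 0.375·√102400 + 0.375·√78400 = 0.125·350 + 0.125·210 + 0.375·320 + 0.375·280 = 295
CE = (295)² = 87025

$87,025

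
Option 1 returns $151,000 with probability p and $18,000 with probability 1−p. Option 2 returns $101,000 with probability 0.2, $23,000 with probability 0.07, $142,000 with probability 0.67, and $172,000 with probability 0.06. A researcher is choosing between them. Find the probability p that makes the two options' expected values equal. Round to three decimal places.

EV(Option 2) = 0.2 × 101000 + 0.07 × 23000 + 0.67 × 142000 + 0.06 × 172000 = 20200 + 1610 + 95140 + 10320 = 127270
p·151000 + (1−p)·18000 = 127270
133000p + 18000 = 127270
p = (127270 − 18000) / 133000

p = 0.822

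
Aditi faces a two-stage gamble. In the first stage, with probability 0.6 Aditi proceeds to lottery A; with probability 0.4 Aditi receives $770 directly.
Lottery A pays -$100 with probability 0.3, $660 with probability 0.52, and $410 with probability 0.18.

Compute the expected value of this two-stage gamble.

$540.20

EV(A) = 0.3 × (-100) + 0.52 × 660 + 0.18 × 410 = -30 + 343.2 + 73.8 = 387
Branch B: 770 (certain)
Overall = 0.6 × 387 + 0.4 × 770 = 232.2 + 308 = 540.2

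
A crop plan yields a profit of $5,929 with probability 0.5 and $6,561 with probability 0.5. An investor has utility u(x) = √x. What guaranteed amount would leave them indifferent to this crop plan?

E[u] = 0.5·√5929 + 0.5·√6561 = 0.5·77 + 0.5·81 = 79
CE = (79)² = 6241

$6,241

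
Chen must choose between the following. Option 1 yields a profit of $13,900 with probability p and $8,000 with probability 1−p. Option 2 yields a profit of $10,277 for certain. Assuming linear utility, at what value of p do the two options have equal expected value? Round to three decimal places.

p·13900 + (1−p)·8000 = 10277
5900p + 8000 = 10277
p = (10277 − 8000) / 5900

p = 0.386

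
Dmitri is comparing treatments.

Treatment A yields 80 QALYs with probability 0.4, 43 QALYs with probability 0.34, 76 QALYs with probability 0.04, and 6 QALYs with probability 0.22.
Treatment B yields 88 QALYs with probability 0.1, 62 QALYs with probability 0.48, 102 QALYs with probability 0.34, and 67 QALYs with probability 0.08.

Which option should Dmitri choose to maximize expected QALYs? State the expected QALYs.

Treatment B (78.6 QALYs)

Treatment A = 0.4 × 80 + 0.34 × 43 + 0.04 × 76 + 0.22 × 6 = 32 + 14.62 + 3.04 + 1.32 = 50.98
Treatment B = 0.1 × 88 + 0.48 × 62 + 0.34 × 102 + 0.08 × 67 = 8.8 + 29.76 + 34.68 + 5.36 = 78.6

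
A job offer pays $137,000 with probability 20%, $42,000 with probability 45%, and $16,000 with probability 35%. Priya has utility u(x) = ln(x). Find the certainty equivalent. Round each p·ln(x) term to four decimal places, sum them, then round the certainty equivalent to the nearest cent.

$37,949.06

E[u] = 0.2·ln(137000) + 0.45·ln(42000) + 0.35·ln(16000) = 2.3655 + 4.7904 + 3.3881 = 10.5440
CE = e^10.5440 ≈ 37949.06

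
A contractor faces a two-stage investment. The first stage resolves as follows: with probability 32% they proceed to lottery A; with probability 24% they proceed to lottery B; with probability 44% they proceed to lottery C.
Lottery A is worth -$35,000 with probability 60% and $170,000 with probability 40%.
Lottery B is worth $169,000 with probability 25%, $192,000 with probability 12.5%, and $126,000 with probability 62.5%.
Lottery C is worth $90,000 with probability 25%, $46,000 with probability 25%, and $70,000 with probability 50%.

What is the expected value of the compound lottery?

EV(A) = 0.6 × (-35000) + 0.4 × 170000 = -21000 + 68000 = 47000
EV(B) = 0.25 × 169000 + 0.125 × 192000 + 0.625 × 126000 = 42250 + 24000 + 78750 = 145000
EV(C) = 0.25 × 90000 + 0.25 × 46000 + 0.5 × 70000 = 22500 + 11500 + 35000 = 69000
Overall = 0.32 × 47000 + 0.24 × 145000 + 0.44 × 69000 = 15040 + 34800 + 30360 = 80200

$80,200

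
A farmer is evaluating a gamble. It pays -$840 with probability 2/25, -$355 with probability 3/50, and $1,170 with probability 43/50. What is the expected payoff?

$917.70

EV = 2/25 × (-840) + 3/50 × (-355) + 43/50 × 1170 = -67.2 − 21.3 + 1006.2 = 917.7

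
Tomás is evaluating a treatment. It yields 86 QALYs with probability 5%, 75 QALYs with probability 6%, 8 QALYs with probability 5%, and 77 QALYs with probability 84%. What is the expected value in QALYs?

EV = 0.05 × 86 + 0.06 × 75 + 0.05 × 8 + 0.84 × 77 = 4.3 + 4.5 + 0.4 + 64.68 = 73.88

73.88 QALYs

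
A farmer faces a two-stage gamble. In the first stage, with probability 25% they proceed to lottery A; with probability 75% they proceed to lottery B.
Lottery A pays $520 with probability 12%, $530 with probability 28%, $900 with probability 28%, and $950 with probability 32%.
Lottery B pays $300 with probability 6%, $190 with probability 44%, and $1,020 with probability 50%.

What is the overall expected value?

EV(A) = 0.12 × 520 + 0.28 × 530 + 0.28 × 900 + 0.32 × 950 = 62.4 + 148.4 + 252 + 304 = 766.8
EV(B) = 0.06 × 300 + 0.44 × 190 + 0.5 × 1020 = 18 + 83.6 + 510 = 611.6
Overall = 0.25 × 766.8 + 0.75 × 611.6 = 191.7 + 458.7 = 650.4

$650.40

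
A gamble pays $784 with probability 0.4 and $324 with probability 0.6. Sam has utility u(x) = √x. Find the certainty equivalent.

$484

E[u] = 0.4·√784 + 0.6·√324 = 0.4·28 + 0.6·18 = 22
CE = (22)² = 484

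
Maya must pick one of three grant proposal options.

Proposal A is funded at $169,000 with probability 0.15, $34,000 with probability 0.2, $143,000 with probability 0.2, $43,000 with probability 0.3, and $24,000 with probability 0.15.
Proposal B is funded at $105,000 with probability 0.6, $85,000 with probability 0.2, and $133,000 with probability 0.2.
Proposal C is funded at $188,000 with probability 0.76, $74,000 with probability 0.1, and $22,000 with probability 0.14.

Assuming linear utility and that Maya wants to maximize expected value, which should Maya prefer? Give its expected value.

Proposal C ($153,360)

Proposal A = 0.15 × 169000 + 0.2 × 34000 + 0.2 × 143000 + 0.3 × 43000 + 0.15 × 24000 = 25350 + 6800 + 28600 + 12900 + 3600 = 77250
Proposal B = 0.6 × 105000 + 0.2 × 85000 + 0.2 × 133000 = 63000 + 17000 + 26600 = 106600
Proposal C = 0.76 × 188000 + 0.1 × 74000 + 0.14 × 22000 = 142880 + 7400 + 3080 = 153360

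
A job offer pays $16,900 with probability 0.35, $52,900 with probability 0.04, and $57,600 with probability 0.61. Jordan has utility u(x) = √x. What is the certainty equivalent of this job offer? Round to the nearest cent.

E[u] = 0.35·√16900 + 0.04·√52900 + 0.61·√57600 = 0.35·130 + 0.04·230 + 0.61·240 = 201.1
CE = (201.1)² = 40441.21

$40,441.21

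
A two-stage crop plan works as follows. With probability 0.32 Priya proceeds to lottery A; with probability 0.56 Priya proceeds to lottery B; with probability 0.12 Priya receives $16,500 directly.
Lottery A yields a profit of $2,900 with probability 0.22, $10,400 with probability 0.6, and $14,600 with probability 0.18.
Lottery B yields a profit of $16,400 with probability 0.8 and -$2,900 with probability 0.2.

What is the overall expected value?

EV(A) = 0.22 × 2900 + 0.6 × 10400 + 0.18 × 14600 = 638 + 6240 + 2628 = 9506
EV(B) = 0.8 × 16400 + 0.2 × (-2900) = 13120 − 580 = 12540
Branch C: 16500 (certain)
Overall = 0.32 × 9506 + 0.56 × 12540 + 0.12 × 16500 = 3041.92 + 7022.4 + 1980 = 12044.32

$12,044.32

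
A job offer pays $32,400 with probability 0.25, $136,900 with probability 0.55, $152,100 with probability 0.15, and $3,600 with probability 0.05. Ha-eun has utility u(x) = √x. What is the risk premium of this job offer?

$10,290

E[u] = 0.25·√32400 + 0.55·√136900 + 0.15·√152100 + 0.05·√3600 = 0.25·180 + 0.55·370 + 0.15·390 + 0.05·60 = 310
CE = (310)² = 96100
Risk premium = EV − CE = 106390 − 96100 = 10290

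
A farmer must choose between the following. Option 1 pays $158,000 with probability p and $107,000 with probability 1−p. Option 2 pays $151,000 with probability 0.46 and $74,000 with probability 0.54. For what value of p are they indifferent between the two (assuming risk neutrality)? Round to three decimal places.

p = 0.047

EV(Option 2) = 0.46 × 151000 + 0.54 × 74000 = 69460 + 39960 = 109420
p·158000 + (1−p)·107000 = 109420
51000p + 107000 = 109420
p = (109420 − 107000) / 51000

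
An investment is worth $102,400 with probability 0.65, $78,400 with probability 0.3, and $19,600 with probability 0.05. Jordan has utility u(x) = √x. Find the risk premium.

E[u] = 0.65·√102400 + 0.3·√78400 + 0.05·√19600 = 0.65·320 + 0.3·280 + 0.05·140 = 299
CE = (299)² = 89401
Risk premium = EV − CE = 91060 − 89401 = 1659

$1,659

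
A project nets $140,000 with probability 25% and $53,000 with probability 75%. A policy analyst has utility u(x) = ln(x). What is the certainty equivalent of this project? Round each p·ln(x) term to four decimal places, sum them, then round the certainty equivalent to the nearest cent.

$67,561.93

E[u] = 0.25·ln(140000) + 0.75·ln(53000) = 2.9623 + 8.1585 = 11.1208
CE = e^11.1208 ≈ 67561.93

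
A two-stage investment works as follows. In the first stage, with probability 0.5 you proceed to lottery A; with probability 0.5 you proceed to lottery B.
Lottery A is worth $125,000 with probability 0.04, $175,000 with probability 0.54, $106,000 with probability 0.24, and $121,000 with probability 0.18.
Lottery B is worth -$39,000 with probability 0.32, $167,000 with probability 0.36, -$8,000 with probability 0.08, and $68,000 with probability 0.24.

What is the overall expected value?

$105,020

EV(A) = 0.04 × 125000 + 0.54 × 175000 + 0.24 × 106000 + 0.18 × 121000 = 5000 + 94500 + 25440 + 21780 = 146720
EV(B) = 0.32 × (-39000) + 0.36 × 167000 + 0.08 × (-8000) + 0.24 × 68000 = -12480 + 60120 − 640 + 16320 = 63320
Overall = 0.5 × 146720 + 0.5 × 63320 = 73360 + 31660 = 105020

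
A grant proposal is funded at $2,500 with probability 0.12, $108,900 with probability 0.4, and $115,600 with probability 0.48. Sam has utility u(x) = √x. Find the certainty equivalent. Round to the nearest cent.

E[u] = 0.12·√2500 + 0.4·√108900 + 0.48·√115600 = 0.12·50 + 0.4·330 + 0.48·340 = 301.2
CE = (301.2)² = 90721.44

$90,721.44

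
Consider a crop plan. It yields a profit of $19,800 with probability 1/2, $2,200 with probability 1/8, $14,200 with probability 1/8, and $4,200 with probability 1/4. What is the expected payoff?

$13,000

EV = 1/2 × 19800 + 1/8 × 2200 + 1/8 × 14200 + 1/4 × 4200 = 9900 + 275 + 1775 + 1050 = 13000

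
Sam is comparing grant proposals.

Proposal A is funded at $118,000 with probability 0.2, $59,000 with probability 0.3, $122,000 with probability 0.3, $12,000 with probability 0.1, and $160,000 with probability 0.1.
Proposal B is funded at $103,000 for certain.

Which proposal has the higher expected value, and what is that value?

Proposal A = 0.2 × 118000 + 0.3 × 59000 + 0.3 × 122000 + 0.1 × 12000 + 0.1 × 160000 = 23600 + 17700 + 36600 + 1200 + 16000 = 95100
Proposal B: 103000 (certain)

Proposal B ($103,000)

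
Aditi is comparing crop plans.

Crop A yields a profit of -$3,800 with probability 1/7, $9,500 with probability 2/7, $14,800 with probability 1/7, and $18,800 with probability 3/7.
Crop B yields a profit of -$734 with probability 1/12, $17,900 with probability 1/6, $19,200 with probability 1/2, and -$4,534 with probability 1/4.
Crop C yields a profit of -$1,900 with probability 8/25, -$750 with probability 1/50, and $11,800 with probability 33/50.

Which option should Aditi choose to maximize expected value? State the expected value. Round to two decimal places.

Crop A = 1/7 × (-3800) + 2/7 × 9500 + 1/7 × 14800 + 3/7 × 18800 = -542.8571 + 2714.2857 + 2114.2857 + 8057.1429 = 12342.8571
Crop B = 1/12 × (-734) + 1/6 × 17900 + 1/2 × 19200 + 1/4 × (-4534) = -61.1667 + 2983.3333 + 9600 − 1133.5 = 11388.6667
Crop C = 8/25 × (-1900) + 1/50 × (-750) + 33/50 × 11800 = -608 − 15 + 7788 = 7165

Crop A ($12,342.86)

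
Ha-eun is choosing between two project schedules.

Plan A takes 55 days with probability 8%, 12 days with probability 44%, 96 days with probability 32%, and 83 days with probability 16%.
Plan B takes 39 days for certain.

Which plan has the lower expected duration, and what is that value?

Plan B (39 days)

Plan A = 0.08 × 55 + 0.44 × 12 + 0.32 × 96 + 0.16 × 83 = 4.4 + 5.28 + 30.72 + 13.28 = 53.68
Plan B: 39 (certain)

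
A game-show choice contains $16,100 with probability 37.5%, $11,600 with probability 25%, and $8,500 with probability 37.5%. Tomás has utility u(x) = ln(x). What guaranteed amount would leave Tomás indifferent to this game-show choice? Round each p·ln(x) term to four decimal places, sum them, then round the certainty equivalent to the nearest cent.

$11,673.77

E[u] = 0.375·ln(16100) + 0.25·ln(11600) + 0.375·ln(8500) = 3.6325 + 2.3397 + 3.3929 = 9.3651
CE = e^9.3651 ≈ 11673.77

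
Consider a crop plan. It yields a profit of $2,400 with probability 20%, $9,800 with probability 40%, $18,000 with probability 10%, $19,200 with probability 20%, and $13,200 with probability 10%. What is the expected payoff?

EV = 0.2 × 2400 + 0.4 × 9800 + 0.1 × 18000 + 0.2 × 19200 + 0.1 × 13200 = 480 + 3920 + 1800 + 3840 + 1320 = 11360

$11,360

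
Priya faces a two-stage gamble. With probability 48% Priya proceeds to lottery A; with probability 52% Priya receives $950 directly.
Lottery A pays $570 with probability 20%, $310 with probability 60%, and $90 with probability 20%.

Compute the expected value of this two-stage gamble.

$646.64

EV(A) = 0.2 × 570 + 0.6 × 310 + 0.2 × 90 = 114 + 186 + 18 = 318
Branch B: 950 (certain)
Overall = 0.48 × 318 + 0.52 × 950 = 152.64 + 494 = 646.64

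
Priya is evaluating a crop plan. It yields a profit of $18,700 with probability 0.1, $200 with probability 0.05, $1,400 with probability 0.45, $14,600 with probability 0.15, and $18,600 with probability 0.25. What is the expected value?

$9,350

EV = 0.1 × 18700 + 0.05 × 200 + 0.45 × 1400 + 0.15 × 14600 + 0.25 × 18600 = 1870 + 10 + 630 + 2190 + 4650 = 9350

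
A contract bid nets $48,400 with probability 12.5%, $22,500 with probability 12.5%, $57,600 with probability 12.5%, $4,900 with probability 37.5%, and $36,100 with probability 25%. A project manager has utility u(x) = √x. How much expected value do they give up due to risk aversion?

E[u] = 0.125·√48400 + 0.125·√22500 + 0.125·√57600 + 0.375·√4900 + 0.25·√36100 = 0.125·220 + 0.125·150 + 0.125·240 + 0.375·70 + 0.25·190 = 150
CE = (150)² = 22500
Risk premium = EV − CE = 26925 − 22500 = 4425

$4,425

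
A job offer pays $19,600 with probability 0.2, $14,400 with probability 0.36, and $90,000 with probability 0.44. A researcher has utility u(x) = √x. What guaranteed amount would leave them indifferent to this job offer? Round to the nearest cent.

E[u] = 0.2·√19600 + 0.36·√14400 + 0.44·√90000 = 0.2·140 + 0.36·120 + 0.44·300 = 203.2
CE = (203.2)² = 41290.24

$41,290.24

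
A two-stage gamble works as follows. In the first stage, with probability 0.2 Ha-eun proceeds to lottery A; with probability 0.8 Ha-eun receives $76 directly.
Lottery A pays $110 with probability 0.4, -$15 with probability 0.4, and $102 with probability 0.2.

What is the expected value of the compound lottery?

EV(A) = 0.4 × 110 + 0.4 × (-15) + 0.2 × 102 = 44 − 6 + 20.4 = 58.4
Branch B: 76 (certain)
Overall = 0.2 × 58.4 + 0.8 × 76 = 11.68 + 60.8 = 72.48

$72.48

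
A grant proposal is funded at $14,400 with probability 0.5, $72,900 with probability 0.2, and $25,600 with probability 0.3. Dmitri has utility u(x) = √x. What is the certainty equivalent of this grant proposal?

$26,244

E[u] = 0.5·√14400 + 0.2·√72900 + 0.3·√25600 = 0.5·120 + 0.2·270 + 0.3·160 = 162
CE = (162)² = 26244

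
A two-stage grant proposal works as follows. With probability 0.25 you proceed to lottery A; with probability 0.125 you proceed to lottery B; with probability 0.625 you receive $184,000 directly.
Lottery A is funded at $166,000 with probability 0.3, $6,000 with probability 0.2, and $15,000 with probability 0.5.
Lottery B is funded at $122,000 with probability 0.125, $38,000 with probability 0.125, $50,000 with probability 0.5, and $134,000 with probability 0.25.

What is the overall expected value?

$139,437.50

EV(A) = 0.3 × 166000 + 0.2 × 6000 + 0.5 × 15000 = 49800 + 1200 + 7500 = 58500
EV(B) = 0.125 × 122000 + 0.125 × 38000 + 0.5 × 50000 + 0.25 × 134000 = 15250 + 4750 + 25000 + 33500 = 78500
Branch C: 184000 (certain)
Overall = 0.25 × 58500 + 0.125 × 78500 + 0.625 × 184000 = 14625 + 9812.5 + 115000 = 139437.5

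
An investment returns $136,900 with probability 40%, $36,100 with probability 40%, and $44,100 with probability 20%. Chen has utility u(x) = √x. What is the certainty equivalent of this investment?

E[u] = 0.4·√136900 + 0.4·√36100 + 0.2·√44100 = 0.4·370 + 0.4·190 + 0.2·210 = 266
CE = (266)² = 70756

$70,756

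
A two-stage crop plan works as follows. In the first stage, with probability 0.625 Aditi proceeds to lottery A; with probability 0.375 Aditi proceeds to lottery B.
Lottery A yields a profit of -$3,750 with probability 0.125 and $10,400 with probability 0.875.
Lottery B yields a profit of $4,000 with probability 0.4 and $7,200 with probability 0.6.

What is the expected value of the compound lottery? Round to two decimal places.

$7,614.53

EV(A) = 0.125 × (-3750) + 0.875 × 10400 = -468.75 + 9100 = 8631.25
EV(B) = 0.4 × 4000 + 0.6 × 7200 = 1600 + 4320 = 5920
Overall = 0.625 × 8631.25 + 0.375 × 5920 = 5394.53125 + 2220 = 7614.53125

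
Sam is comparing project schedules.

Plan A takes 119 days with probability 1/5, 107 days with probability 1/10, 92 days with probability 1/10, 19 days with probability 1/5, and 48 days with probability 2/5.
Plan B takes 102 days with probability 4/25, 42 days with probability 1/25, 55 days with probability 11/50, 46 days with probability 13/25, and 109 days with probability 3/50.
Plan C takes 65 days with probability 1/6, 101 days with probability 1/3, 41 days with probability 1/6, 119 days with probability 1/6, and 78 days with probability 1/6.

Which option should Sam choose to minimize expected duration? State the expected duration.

Plan A = 1/5 × 119 + 1/10 × 107 + 1/10 × 92 + 1/5 × 19 + 2/5 × 48 = 23.8 + 10.7 + 9.2 + 3.8 + 19.2 = 66.7
Plan B = 4/25 × 102 + 1/25 × 42 + 11/50 × 55 + 13/25 × 46 + 3/50 × 109 = 16.32 + 1.68 + 12.1 + 23.92 + 6.54 = 60.56
Plan C = 1/6 × 65 + 1/3 × 101 + 1/6 × 41 + 1/6 × 119 + 1/6 × 78 = 10.8333 + 33.6667 + 6.8333 + 19.8333 + 13 = 84.1667

Plan B (60.56 days)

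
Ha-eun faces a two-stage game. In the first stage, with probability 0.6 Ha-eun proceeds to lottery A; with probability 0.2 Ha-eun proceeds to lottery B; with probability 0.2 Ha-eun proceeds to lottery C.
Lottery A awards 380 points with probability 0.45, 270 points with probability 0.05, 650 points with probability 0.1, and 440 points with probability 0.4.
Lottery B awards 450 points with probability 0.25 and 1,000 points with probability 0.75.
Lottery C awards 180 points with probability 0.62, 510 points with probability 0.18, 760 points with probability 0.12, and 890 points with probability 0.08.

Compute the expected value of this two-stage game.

500.96 points

EV(A) = 0.45 × 380 + 0.05 × 270 + 0.1 × 650 + 0.4 × 440 = 171 + 13.5 + 65 + 176 = 425.5
EV(B) = 0.25 × 450 + 0.75 × 1000 = 112.5 + 750 = 862.5
EV(C) = 0.62 × 180 + 0.18 × 510 + 0.12 × 760 + 0.08 × 890 = 111.6 + 91.8 + 91.2 + 71.2 = 365.8
Overall = 0.6 × 425.5 + 0.2 × 862.5 + 0.2 × 365.8 = 255.3 + 172.5 + 73.16 = 500.96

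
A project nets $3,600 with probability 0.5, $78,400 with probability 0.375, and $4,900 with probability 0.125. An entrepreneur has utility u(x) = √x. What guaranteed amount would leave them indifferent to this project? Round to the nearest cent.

E[u] = 0.5·√3600 + 0.375·√78400 + 0.125·√4900 = 0.5·60 + 0.375·280 + 0.125·70 = 143.75
CE = (143.75)² = 20664.0625

$20,664.06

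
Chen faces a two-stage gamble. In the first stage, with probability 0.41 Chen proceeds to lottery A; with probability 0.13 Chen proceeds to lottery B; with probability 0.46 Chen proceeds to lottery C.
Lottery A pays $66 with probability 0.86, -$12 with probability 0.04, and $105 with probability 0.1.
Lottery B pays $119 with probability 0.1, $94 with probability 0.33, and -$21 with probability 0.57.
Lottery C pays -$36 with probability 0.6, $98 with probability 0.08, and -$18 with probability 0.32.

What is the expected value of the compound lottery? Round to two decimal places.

$22.42

EV(A) = 0.86 × 66 + 0.04 × (-12) + 0.1 × 105 = 56.76 − 0.48 + 10.5 = 66.78
EV(B) = 0.1 × 119 + 0.33 × 94 + 0.57 × (-21) = 11.9 + 31.02 − 11.97 = 30.95
EV(C) = 0.6 × (-36) + 0.08 × 98 + 0.32 × (-18) = -21.6 + 7.84 − 5.76 = -19.52
Overall = 0.41 × 66.78 + 0.13 × 30.95 + 0.46 × (-19.52) = 27.3798 + 4.0235 − 8.9792 = 22.4241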